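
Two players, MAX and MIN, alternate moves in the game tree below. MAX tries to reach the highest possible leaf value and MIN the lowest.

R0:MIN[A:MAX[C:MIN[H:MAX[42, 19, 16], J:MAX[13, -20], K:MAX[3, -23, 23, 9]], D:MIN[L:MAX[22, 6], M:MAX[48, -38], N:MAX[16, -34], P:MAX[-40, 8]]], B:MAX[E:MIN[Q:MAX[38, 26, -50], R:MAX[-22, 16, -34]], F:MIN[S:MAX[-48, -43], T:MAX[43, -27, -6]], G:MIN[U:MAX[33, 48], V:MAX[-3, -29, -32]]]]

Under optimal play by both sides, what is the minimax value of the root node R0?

13

H (MAX): max(42, 19, 16) = 42
J (MAX): max(13, -20) = 13
K (MAX): max(3, -23, 23, 9) = 23
C (MIN): min(42, 13, 23) = 13
L (MAX): max(22, 6) = 22
M (MAX): max(48, -38) = 48
N (MAX): max(16, -34) = 16
P (MAX): max(-40, 8) = 8
D (MIN): min(22, 48, 16, 8) = 8
A (MAX): max(13, 8) = 13
Q (MAX): max(38, 26, -50) = 38
R (MAX): max(-22, 16, -34) = 16
E (MIN): min(38, 16) = 16
S (MAX): max(-48, -43) = -43
T (MAX): max(43, -27, -6) = 43
F (MIN): min(-43, 43) = -43
U (MAX): max(33, 48) = 48
V (MAX): max(-3, -29, -32) = -3
G (MIN): min(48, -3) = -3
B (MAX): max(16, -43, -3) = 16
R0 (MIN): min(13, 16) = 13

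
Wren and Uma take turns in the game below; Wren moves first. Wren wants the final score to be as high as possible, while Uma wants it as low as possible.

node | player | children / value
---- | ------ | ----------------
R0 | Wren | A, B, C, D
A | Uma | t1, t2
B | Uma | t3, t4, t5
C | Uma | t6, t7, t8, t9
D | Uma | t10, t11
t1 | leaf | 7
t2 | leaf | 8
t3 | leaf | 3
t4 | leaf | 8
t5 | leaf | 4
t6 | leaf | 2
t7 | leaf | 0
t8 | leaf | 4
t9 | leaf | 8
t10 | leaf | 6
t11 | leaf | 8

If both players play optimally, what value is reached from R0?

A (Uma): min(7, 8) = 7
B (Uma): min(3, 8, 4) = 3
C (Uma): min(2, 0, 4, 8) = 0
D (Uma): min(6, 8) = 6
R0 (Wren): max(7, 3, 0, 6) = 7

7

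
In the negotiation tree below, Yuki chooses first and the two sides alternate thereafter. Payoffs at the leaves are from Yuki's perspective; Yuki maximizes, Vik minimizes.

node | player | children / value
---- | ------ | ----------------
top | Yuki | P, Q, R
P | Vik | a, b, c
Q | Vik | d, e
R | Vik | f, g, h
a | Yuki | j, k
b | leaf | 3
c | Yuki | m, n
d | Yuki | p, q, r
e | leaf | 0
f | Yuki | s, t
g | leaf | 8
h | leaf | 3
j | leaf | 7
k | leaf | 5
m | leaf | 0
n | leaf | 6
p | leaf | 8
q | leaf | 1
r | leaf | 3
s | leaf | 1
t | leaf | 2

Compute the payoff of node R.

2

f (Yuki): max(1, 2) = 2
R (Vik): min(2, 8, 3) = 2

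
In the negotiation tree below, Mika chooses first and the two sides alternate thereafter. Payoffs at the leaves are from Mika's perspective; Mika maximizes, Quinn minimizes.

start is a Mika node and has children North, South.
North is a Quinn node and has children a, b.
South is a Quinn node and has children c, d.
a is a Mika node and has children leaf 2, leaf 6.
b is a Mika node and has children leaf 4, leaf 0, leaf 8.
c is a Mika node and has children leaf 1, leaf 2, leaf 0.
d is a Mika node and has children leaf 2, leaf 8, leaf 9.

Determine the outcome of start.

6

a (Mika): max(2, 6) = 6
b (Mika): max(4, 0, 8) = 8
North (Quinn): min(6, 8) = 6
c (Mika): max(1, 2, 0) = 2
d (Mika): max(2, 8, 9) = 9
South (Quinn): min(2, 9) = 2
start (Mika): max(6, 2) = 6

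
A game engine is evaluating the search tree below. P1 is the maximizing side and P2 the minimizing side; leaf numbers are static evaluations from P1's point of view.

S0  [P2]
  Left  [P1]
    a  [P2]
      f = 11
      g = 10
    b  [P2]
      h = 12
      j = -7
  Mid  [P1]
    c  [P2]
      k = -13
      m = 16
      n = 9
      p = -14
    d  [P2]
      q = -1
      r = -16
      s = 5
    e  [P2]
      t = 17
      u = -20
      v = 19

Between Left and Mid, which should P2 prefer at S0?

a (P2): min(11, 10) = 10
b (P2): min(12, -7) = -7
Left (P1): max(10, -7) = 10
c (P2): min(-13, 16, 9, -14) = -14
d (P2): min(-1, -16, 5) = -16
e (P2): min(17, -20, 19) = -20
Mid (P1): max(-14, -16, -20) = -14
P2 prefers the lower value; Left=10, Mid=-14. Mid is better since -14 < 10.

Mid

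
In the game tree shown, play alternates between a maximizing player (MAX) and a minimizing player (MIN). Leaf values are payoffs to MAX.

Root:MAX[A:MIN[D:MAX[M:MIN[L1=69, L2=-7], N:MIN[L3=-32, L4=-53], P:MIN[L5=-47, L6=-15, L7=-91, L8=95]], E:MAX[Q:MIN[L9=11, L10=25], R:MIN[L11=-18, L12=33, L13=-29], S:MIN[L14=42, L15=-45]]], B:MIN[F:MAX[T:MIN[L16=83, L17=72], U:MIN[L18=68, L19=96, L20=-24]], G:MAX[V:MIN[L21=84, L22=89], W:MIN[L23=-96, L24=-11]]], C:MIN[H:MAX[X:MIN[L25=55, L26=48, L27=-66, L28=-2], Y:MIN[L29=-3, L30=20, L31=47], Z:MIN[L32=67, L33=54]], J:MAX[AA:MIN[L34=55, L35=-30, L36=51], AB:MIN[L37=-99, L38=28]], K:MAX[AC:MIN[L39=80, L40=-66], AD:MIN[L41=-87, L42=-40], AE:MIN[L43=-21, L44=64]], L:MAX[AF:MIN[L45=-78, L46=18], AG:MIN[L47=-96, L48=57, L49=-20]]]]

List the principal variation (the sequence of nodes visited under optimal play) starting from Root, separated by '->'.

M (MIN): min(69, -7) = -7
N (MIN): min(-32, -53) = -53
P (MIN): min(-47, -15, -91, 95) = -91
D (MAX): max(-7, -53, -91) = -7
Q (MIN): min(11, 25) = 11
R (MIN): min(-18, 33, -29) = -29
S (MIN): min(42, -45) = -45
E (MAX): max(11, -29, -45) = 11
A (MIN): min(-7, 11) = -7
T (MIN): min(83, 72) = 72
U (MIN): min(68, 96, -24) = -24
F (MAX): max(72, -24) = 72
V (MIN): min(84, 89) = 84
W (MIN): min(-96, -11) = -96
G (MAX): max(84, -96) = 84
B (MIN): min(72, 84) = 72
X (MIN): min(55, 48, -66, -2) = -66
Y (MIN): min(-3, 20, 47) = -3
Z (MIN): min(67, 54) = 54
H (MAX): max(-66, -3, 54) = 54
AA (MIN): min(55, -30, 51) = -30
AB (MIN): min(-99, 28) = -99
J (MAX): max(-30, -99) = -30
AC (MIN): min(80, -66) = -66
AD (MIN): min(-87, -40) = -87
AE (MIN): min(-21, 64) = -21
K (MAX): max(-66, -87, -21) = -21
AF (MIN): min(-78, 18) = -78
AG (MIN): min(-96, 57, -20) = -96
L (MAX): max(-78, -96) = -78
C (MIN): min(54, -30, -21, -78) = -78
Root (MAX): max(-7, 72, -78) = 72
At Root, MAX picks B (highest: 72).
At B, MIN picks F (lowest: 72).
At F, MAX picks T (highest: 72).
At T, MIN picks L17 (lowest: 72).
Terminal value 72.

Root -> B -> F -> T -> L17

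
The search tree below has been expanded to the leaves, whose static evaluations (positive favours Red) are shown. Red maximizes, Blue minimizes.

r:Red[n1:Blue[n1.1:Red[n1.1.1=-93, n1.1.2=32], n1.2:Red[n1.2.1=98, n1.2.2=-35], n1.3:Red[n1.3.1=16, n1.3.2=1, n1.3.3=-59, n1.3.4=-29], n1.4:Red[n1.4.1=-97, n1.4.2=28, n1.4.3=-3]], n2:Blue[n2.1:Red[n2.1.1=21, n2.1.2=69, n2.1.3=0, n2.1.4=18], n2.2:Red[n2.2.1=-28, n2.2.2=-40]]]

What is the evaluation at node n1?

n1.1 (Red): max(-93, 32) = 32
n1.2 (Red): max(98, -35) = 98
n1.3 (Red): max(16, 1, -59, -29) = 16
n1.4 (Red): max(-97, 28, -3) = 28
n1 (Blue): min(32, 98, 16, 28) = 16

16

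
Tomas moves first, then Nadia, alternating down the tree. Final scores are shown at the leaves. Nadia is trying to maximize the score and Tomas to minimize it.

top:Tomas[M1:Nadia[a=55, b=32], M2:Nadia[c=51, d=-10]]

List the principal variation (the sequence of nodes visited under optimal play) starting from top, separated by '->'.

M1 (Nadia): max(55, 32) = 55
M2 (Nadia): max(51, -10) = 51
top (Tomas): min(55, 51) = 51
At top, Tomas picks M2 (lowest: 51).
At M2, Nadia picks c (highest: 51).
Terminal value 51.

top -> M2 -> c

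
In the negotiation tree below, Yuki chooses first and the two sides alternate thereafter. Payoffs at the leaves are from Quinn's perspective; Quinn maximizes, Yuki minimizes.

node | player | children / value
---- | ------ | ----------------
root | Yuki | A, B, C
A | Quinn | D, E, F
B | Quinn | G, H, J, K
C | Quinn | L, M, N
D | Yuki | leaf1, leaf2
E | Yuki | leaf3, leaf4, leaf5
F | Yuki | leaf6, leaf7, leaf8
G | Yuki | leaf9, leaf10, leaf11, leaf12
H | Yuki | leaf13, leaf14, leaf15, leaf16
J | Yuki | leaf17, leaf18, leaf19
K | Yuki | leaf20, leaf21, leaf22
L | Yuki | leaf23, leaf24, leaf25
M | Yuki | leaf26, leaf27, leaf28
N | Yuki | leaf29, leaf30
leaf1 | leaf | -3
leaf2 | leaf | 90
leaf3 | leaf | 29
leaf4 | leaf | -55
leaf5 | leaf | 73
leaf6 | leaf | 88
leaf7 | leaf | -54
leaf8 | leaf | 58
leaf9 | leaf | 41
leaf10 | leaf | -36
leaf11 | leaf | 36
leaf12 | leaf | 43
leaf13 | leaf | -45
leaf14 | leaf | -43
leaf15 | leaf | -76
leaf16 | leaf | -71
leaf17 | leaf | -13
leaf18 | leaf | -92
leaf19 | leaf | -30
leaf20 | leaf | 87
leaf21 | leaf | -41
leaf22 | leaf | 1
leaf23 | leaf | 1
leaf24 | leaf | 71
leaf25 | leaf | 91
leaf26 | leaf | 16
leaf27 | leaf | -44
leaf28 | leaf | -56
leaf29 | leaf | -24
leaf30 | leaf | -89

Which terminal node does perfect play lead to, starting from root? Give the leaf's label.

D (Yuki): min(-3, 90) = -3
E (Yuki): min(29, -55, 73) = -55
F (Yuki): min(88, -54, 58) = -54
A (Quinn): max(-3, -55, -54) = -3
G (Yuki): min(41, -36, 36, 43) = -36
H (Yuki): min(-45, -43, -76, -71) = -76
J (Yuki): min(-13, -92, -30) = -92
K (Yuki): min(87, -41, 1) = -41
B (Quinn): max(-36, -76, -92, -41) = -36
L (Yuki): min(1, 71, 91) = 1
M (Yuki): min(16, -44, -56) = -56
N (Yuki): min(-24, -89) = -89
C (Quinn): max(1, -56, -89) = 1
root (Yuki): min(-3, -36, 1) = -36
At root, Yuki picks B (lowest: -36).
At B, Quinn picks G (highest: -36).
At G, Yuki picks leaf10 (lowest: -36).
Terminal value -36.

leaf10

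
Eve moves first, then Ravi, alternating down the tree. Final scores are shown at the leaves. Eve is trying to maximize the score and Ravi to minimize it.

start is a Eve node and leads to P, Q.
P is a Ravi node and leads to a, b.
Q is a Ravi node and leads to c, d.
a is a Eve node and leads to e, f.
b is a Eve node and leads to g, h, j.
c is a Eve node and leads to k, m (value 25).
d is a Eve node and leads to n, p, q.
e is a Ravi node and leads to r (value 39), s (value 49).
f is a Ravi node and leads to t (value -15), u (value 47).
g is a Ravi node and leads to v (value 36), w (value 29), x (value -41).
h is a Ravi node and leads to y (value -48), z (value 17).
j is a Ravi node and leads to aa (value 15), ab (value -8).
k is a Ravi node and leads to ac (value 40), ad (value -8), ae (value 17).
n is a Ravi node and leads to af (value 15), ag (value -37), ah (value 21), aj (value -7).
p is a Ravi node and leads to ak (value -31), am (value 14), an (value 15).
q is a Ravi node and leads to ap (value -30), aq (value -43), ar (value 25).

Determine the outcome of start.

e (Ravi): min(39, 49) = 39
f (Ravi): min(-15, 47) = -15
a (Eve): max(39, -15) = 39
g (Ravi): min(36, 29, -41) = -41
h (Ravi): min(-48, 17) = -48
j (Ravi): min(15, -8) = -8
b (Eve): max(-41, -48, -8) = -8
P (Ravi): min(39, -8) = -8
k (Ravi): min(40, -8, 17) = -8
c (Eve): max(-8, 25) = 25
n (Ravi): min(15, -37, 21, -7) = -37
p (Ravi): min(-31, 14, 15) = -31
q (Ravi): min(-30, -43, 25) = -43
d (Eve): max(-37, -31, -43) = -31
Q (Ravi): min(25, -31) = -31
start (Eve): max(-8, -31) = -8

-8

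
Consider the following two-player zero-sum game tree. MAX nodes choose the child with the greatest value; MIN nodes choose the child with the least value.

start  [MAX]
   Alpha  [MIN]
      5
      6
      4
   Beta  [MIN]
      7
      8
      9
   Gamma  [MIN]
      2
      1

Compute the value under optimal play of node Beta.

Beta (MIN): min(7, 8, 9) = 7

7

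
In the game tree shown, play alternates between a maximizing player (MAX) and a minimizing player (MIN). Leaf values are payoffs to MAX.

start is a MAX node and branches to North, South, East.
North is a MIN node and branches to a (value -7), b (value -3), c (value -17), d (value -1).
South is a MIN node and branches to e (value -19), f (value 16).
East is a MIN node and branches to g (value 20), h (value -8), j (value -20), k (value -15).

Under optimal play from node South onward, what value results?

-19

South (MIN): min(-19, 16) = -19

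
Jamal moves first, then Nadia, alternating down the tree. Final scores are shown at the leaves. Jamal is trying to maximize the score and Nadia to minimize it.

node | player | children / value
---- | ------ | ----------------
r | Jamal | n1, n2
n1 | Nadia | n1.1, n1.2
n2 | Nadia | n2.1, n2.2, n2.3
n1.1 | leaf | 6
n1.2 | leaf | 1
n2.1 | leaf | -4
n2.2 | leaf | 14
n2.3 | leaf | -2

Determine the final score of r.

n1 (Nadia): min(6, 1) = 1
n2 (Nadia): min(-4, 14, -2) = -4
r (Jamal): max(1, -4) = 1

1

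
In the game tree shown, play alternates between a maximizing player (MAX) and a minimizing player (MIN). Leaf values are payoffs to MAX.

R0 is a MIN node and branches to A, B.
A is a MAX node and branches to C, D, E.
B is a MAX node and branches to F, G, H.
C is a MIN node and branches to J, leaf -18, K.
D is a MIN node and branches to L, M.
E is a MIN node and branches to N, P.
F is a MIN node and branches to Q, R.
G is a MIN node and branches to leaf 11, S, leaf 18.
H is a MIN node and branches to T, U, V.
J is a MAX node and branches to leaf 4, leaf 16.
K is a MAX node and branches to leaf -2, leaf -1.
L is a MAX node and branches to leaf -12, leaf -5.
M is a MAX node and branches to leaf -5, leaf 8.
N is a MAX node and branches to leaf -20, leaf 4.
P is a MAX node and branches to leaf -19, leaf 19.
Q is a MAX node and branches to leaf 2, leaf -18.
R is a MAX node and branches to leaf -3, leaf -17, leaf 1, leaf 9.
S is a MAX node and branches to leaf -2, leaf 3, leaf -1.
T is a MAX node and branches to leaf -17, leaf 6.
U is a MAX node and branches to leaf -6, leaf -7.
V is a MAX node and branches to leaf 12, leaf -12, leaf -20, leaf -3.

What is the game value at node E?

4

N (MAX): max(-20, 4) = 4
P (MAX): max(-19, 19) = 19
E (MIN): min(4, 19) = 4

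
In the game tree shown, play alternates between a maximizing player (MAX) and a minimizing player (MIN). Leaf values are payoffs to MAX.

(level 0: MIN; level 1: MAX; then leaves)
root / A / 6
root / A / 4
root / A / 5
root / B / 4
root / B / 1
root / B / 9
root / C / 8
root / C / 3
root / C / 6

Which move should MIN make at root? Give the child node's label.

A

A (MAX): max(6, 4, 5) = 6
B (MAX): max(4, 1, 9) = 9
C (MAX): max(8, 3, 6) = 8
root (MIN): min(6, 9, 8) = 6
MIN at root wants the lowest of {A=6, B=9, C=8}, so chooses A.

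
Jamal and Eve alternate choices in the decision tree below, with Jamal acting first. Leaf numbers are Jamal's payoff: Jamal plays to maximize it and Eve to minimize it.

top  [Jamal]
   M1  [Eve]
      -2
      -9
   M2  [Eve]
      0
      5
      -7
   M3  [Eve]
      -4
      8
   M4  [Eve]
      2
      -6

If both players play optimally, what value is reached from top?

-4

M1 (Eve): min(-2, -9) = -9
M2 (Eve): min(0, 5, -7) = -7
M3 (Eve): min(-4, 8) = -4
M4 (Eve): min(2, -6) = -6
top (Jamal): max(-9, -7, -4, -6) = -4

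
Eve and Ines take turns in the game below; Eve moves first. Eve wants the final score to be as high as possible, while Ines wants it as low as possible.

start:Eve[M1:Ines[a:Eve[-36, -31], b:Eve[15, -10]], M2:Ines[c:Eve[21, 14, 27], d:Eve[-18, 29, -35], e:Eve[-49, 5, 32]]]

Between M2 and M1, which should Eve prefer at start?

c (Eve): max(21, 14, 27) = 27
d (Eve): max(-18, 29, -35) = 29
e (Eve): max(-49, 5, 32) = 32
M2 (Ines): min(27, 29, 32) = 27
a (Eve): max(-36, -31) = -31
b (Eve): max(15, -10) = 15
M1 (Ines): min(-31, 15) = -31
Eve prefers the higher value; M2=27, M1=-31. M2 is better since 27 > -31.

M2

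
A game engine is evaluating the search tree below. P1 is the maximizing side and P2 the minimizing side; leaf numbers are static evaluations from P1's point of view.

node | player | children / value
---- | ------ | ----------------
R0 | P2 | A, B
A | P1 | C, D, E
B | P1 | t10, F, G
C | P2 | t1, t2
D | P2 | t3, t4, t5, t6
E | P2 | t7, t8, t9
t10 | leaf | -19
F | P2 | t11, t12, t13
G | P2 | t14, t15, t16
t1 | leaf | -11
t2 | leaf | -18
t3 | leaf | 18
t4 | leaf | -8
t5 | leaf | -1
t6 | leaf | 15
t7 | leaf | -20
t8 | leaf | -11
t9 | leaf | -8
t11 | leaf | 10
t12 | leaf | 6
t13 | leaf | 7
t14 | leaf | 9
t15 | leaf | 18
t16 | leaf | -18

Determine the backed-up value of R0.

C (P2): min(-11, -18) = -18
D (P2): min(18, -8, -1, 15) = -8
E (P2): min(-20, -11, -8) = -20
A (P1): max(-18, -8, -20) = -8
F (P2): min(10, 6, 7) = 6
G (P2): min(9, 18, -18) = -18
B (P1): max(-19, 6, -18) = 6
R0 (P2): min(-8, 6) = -8

-8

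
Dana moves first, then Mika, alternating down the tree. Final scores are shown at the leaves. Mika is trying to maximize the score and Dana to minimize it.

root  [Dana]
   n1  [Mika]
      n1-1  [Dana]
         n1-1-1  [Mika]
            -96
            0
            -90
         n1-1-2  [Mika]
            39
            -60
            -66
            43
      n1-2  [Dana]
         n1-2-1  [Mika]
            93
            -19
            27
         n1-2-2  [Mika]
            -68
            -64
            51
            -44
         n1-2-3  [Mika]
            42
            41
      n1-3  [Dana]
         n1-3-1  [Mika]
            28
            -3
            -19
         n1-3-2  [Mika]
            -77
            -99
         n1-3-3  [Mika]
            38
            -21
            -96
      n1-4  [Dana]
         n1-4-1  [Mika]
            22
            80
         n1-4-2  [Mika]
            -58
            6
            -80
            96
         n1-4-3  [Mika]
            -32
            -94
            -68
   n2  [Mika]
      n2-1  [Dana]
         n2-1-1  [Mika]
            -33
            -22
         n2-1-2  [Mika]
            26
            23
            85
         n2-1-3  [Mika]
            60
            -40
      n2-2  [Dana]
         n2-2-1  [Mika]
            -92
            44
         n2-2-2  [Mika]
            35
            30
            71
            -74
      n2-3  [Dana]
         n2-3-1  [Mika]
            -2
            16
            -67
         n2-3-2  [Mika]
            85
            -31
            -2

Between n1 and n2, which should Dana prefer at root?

n1

n1-1-1 (Mika): max(-96, 0, -90) = 0
n1-1-2 (Mika): max(39, -60, -66, 43) = 43
n1-1 (Dana): min(0, 43) = 0
n1-2-1 (Mika): max(93, -19, 27) = 93
n1-2-2 (Mika): max(-68, -64, 51, -44) = 51
n1-2-3 (Mika): max(42, 41) = 42
n1-2 (Dana): min(93, 51, 42) = 42
n1-3-1 (Mika): max(28, -3, -19) = 28
n1-3-2 (Mika): max(-77, -99) = -77
n1-3-3 (Mika): max(38, -21, -96) = 38
n1-3 (Dana): min(28, -77, 38) = -77
n1-4-1 (Mika): max(22, 80) = 80
n1-4-2 (Mika): max(-58, 6, -80, 96) = 96
n1-4-3 (Mika): max(-32, -94, -68) = -32
n1-4 (Dana): min(80, 96, -32) = -32
n1 (Mika): max(0, 42, -77, -32) = 42
n2-1-1 (Mika): max(-33, -22) = -22
n2-1-2 (Mika): max(26, 23, 85) = 85
n2-1-3 (Mika): max(60, -40) = 60
n2-1 (Dana): min(-22, 85, 60) = -22
n2-2-1 (Mika): max(-92, 44) = 44
n2-2-2 (Mika): max(35, 30, 71, -74) = 71
n2-2 (Dana): min(44, 71) = 44
n2-3-1 (Mika): max(-2, 16, -67) = 16
n2-3-2 (Mika): max(85, -31, -2) = 85
n2-3 (Dana): min(16, 85) = 16
n2 (Mika): max(-22, 44, 16) = 44
Dana prefers the lower value; n1=42, n2=44. n1 is better since 42 < 44.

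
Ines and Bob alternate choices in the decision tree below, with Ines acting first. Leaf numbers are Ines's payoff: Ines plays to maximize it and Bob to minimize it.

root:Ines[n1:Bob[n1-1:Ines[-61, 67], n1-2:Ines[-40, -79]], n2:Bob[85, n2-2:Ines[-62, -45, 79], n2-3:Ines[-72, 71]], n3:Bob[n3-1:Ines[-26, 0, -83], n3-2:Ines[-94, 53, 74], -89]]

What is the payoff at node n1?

-40

n1-1 (Ines): max(-61, 67) = 67
n1-2 (Ines): max(-40, -79) = -40
n1 (Bob): min(67, -40) = -40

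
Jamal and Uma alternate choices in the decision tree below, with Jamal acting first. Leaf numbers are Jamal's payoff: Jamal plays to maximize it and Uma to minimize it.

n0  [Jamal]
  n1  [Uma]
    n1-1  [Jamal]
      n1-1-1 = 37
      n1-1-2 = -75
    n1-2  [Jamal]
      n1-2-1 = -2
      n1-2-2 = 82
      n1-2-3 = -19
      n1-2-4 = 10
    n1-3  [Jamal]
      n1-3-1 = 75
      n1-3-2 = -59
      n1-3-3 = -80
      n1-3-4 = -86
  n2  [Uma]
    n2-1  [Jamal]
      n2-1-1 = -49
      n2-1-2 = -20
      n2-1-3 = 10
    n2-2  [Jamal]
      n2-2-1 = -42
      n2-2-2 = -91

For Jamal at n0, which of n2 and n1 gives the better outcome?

n1

n2-1 (Jamal): max(-49, -20, 10) = 10
n2-2 (Jamal): max(-42, -91) = -42
n2 (Uma): min(10, -42) = -42
n1-1 (Jamal): max(37, -75) = 37
n1-2 (Jamal): max(-2, 82, -19, 10) = 82
n1-3 (Jamal): max(75, -59, -80, -86) = 75
n1 (Uma): min(37, 82, 75) = 37
Jamal prefers the higher value; n2=-42, n1=37. n1 is better since 37 > -42.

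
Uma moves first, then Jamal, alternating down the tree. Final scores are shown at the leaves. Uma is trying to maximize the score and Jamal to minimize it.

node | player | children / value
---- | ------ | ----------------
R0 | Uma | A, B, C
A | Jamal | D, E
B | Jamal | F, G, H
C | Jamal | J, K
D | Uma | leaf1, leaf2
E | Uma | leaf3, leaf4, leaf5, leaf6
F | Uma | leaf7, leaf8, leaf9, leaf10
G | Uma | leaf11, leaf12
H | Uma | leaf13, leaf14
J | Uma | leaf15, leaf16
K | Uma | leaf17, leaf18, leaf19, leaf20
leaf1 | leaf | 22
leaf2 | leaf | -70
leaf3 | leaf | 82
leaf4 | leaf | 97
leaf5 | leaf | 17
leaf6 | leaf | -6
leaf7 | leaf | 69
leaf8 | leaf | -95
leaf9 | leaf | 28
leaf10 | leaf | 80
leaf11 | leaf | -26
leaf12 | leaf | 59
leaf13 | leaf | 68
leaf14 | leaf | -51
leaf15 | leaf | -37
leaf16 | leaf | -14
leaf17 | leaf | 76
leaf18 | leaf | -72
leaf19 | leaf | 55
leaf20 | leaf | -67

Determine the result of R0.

59

D (Uma): max(22, -70) = 22
E (Uma): max(82, 97, 17, -6) = 97
A (Jamal): min(22, 97) = 22
F (Uma): max(69, -95, 28, 80) = 80
G (Uma): max(-26, 59) = 59
H (Uma): max(68, -51) = 68
B (Jamal): min(80, 59, 68) = 59
J (Uma): max(-37, -14) = -14
K (Uma): max(76, -72, 55, -67) = 76
C (Jamal): min(-14, 76) = -14
R0 (Uma): max(22, 59, -14) = 59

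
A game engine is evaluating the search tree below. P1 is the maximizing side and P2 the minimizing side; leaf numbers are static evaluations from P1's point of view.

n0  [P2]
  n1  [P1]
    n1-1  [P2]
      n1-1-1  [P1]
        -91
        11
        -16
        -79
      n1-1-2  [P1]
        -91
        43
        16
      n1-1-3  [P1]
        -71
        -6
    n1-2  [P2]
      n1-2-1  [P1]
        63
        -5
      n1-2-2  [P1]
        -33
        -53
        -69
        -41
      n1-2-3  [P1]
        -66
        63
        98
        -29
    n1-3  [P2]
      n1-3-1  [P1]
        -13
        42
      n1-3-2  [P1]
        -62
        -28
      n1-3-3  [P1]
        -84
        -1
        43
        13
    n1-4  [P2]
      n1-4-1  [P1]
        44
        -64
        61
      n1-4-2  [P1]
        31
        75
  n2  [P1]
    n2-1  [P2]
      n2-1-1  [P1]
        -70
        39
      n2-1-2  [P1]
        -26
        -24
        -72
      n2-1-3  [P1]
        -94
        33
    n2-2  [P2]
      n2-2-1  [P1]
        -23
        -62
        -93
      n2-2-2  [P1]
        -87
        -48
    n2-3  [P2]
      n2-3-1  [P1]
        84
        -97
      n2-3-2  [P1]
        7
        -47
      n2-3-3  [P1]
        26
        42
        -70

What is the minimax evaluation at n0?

n1-1-1 (P1): max(-91, 11, -16, -79) = 11
n1-1-2 (P1): max(-91, 43, 16) = 43
n1-1-3 (P1): max(-71, -6) = -6
n1-1 (P2): min(11, 43, -6) = -6
n1-2-1 (P1): max(63, -5) = 63
n1-2-2 (P1): max(-33, -53, -69, -41) = -33
n1-2-3 (P1): max(-66, 63, 98, -29) = 98
n1-2 (P2): min(63, -33, 98) = -33
n1-3-1 (P1): max(-13, 42) = 42
n1-3-2 (P1): max(-62, -28) = -28
n1-3-3 (P1): max(-84, -1, 43, 13) = 43
n1-3 (P2): min(42, -28, 43) = -28
n1-4-1 (P1): max(44, -64, 61) = 61
n1-4-2 (P1): max(31, 75) = 75
n1-4 (P2): min(61, 75) = 61
n1 (P1): max(-6, -33, -28, 61) = 61
n2-1-1 (P1): max(-70, 39) = 39
n2-1-2 (P1): max(-26, -24, -72) = -24
n2-1-3 (P1): max(-94, 33) = 33
n2-1 (P2): min(39, -24, 33) = -24
n2-2-1 (P1): max(-23, -62, -93) = -23
n2-2-2 (P1): max(-87, -48) = -48
n2-2 (P2): min(-23, -48) = -48
n2-3-1 (P1): max(84, -97) = 84
n2-3-2 (P1): max(7, -47) = 7
n2-3-3 (P1): max(26, 42, -70) = 42
n2-3 (P2): min(84, 7, 42) = 7
n2 (P1): max(-24, -48, 7) = 7
n0 (P2): min(61, 7) = 7

7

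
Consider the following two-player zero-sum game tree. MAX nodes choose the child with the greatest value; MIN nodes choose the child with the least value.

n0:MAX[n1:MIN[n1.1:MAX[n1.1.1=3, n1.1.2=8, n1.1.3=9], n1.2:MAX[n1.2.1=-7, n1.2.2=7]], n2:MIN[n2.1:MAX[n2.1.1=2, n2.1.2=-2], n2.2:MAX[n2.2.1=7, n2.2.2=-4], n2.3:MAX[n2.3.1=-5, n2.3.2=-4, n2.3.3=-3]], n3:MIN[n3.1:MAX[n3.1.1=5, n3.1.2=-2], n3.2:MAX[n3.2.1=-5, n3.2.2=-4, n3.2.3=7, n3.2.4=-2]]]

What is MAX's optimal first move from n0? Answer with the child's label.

n1.1 (MAX): max(3, 8, 9) = 9
n1.2 (MAX): max(-7, 7) = 7
n1 (MIN): min(9, 7) = 7
n2.1 (MAX): max(2, -2) = 2
n2.2 (MAX): max(7, -4) = 7
n2.3 (MAX): max(-5, -4, -3) = -3
n2 (MIN): min(2, 7, -3) = -3
n3.1 (MAX): max(5, -2) = 5
n3.2 (MAX): max(-5, -4, 7, -2) = 7
n3 (MIN): min(5, 7) = 5
n0 (MAX): max(7, -3, 5) = 7
MAX at n0 wants the highest of {n1=7, n2=-3, n3=5}, so chooses n1.

n1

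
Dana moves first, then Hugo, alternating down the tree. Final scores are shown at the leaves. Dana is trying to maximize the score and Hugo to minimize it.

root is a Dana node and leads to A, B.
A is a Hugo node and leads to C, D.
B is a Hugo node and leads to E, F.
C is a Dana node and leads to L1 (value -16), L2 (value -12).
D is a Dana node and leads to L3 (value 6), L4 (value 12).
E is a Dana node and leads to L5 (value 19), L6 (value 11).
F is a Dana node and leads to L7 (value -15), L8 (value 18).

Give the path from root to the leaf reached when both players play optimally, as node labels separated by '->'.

C (Dana): max(-16, -12) = -12
D (Dana): max(6, 12) = 12
A (Hugo): min(-12, 12) = -12
E (Dana): max(19, 11) = 19
F (Dana): max(-15, 18) = 18
B (Hugo): min(19, 18) = 18
root (Dana): max(-12, 18) = 18
At root, Dana picks B (highest: 18).
At B, Hugo picks F (lowest: 18).
At F, Dana picks L8 (highest: 18).
Terminal value 18.

root -> B -> F -> L8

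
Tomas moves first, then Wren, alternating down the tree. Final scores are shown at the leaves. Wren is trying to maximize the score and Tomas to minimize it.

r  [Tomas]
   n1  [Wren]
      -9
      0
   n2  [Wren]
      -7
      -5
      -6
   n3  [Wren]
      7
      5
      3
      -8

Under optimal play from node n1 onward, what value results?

0

n1 (Wren): max(-9, 0) = 0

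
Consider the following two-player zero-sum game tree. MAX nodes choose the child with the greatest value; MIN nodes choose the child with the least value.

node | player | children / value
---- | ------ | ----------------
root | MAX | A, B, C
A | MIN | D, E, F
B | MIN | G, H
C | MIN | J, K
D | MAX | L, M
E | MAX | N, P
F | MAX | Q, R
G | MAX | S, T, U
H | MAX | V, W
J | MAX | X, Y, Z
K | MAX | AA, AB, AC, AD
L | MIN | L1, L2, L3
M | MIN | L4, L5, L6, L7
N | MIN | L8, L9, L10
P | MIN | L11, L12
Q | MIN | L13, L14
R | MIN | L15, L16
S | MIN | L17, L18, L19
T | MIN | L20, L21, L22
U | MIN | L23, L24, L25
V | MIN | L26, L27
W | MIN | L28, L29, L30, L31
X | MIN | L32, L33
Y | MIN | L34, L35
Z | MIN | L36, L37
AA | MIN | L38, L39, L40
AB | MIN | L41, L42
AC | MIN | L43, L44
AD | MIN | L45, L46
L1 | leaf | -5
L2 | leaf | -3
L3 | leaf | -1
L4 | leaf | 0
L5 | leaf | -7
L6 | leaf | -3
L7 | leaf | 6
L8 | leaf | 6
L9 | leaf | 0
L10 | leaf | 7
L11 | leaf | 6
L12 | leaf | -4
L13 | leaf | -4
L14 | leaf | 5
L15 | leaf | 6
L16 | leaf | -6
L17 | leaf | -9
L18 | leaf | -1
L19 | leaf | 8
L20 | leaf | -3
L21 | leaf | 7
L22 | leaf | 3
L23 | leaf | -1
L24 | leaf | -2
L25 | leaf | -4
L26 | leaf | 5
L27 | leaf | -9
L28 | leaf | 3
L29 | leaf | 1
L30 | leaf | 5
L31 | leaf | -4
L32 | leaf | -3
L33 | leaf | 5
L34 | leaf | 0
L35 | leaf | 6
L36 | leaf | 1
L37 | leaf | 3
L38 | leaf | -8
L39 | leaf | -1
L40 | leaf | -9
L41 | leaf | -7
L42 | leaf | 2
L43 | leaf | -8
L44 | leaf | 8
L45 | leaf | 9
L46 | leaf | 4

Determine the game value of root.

1

L (MIN): min(-5, -3, -1) = -5
M (MIN): min(0, -7, -3, 6) = -7
D (MAX): max(-5, -7) = -5
N (MIN): min(6, 0, 7) = 0
P (MIN): min(6, -4) = -4
E (MAX): max(0, -4) = 0
Q (MIN): min(-4, 5) = -4
R (MIN): min(6, -6) = -6
F (MAX): max(-4, -6) = -4
A (MIN): min(-5, 0, -4) = -5
S (MIN): min(-9, -1, 8) = -9
T (MIN): min(-3, 7, 3) = -3
U (MIN): min(-1, -2, -4) = -4
G (MAX): max(-9, -3, -4) = -3
V (MIN): min(5, -9) = -9
W (MIN): min(3, 1, 5, -4) = -4
H (MAX): max(-9, -4) = -4
B (MIN): min(-3, -4) = -4
X (MIN): min(-3, 5) = -3
Y (MIN): min(0, 6) = 0
Z (MIN): min(1, 3) = 1
J (MAX): max(-3, 0, 1) = 1
AA (MIN): min(-8, -1, -9) = -9
AB (MIN): min(-7, 2) = -7
AC (MIN): min(-8, 8) = -8
AD (MIN): min(9, 4) = 4
K (MAX): max(-9, -7, -8, 4) = 4
C (MIN): min(1, 4) = 1
root (MAX): max(-5, -4, 1) = 1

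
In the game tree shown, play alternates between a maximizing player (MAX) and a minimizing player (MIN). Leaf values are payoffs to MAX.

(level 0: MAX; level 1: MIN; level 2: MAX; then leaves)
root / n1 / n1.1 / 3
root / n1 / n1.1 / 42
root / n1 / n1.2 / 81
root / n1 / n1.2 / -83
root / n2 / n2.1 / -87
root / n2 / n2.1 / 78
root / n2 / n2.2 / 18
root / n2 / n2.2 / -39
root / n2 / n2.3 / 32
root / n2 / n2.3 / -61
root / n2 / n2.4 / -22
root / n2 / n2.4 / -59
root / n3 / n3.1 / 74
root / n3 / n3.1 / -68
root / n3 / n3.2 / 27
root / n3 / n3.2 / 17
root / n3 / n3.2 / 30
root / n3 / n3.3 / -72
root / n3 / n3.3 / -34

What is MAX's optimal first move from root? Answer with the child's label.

n1.1 (MAX): max(3, 42) = 42
n1.2 (MAX): max(81, -83) = 81
n1 (MIN): min(42, 81) = 42
n2.1 (MAX): max(-87, 78) = 78
n2.2 (MAX): max(18, -39) = 18
n2.3 (MAX): max(32, -61) = 32
n2.4 (MAX): max(-22, -59) = -22
n2 (MIN): min(78, 18, 32, -22) = -22
n3.1 (MAX): max(74, -68) = 74
n3.2 (MAX): max(27, 17, 30) = 30
n3.3 (MAX): max(-72, -34) = -34
n3 (MIN): min(74, 30, -34) = -34
root (MAX): max(42, -22, -34) = 42
MAX at root wants the highest of {n1=42, n2=-22, n3=-34}, so chooses n1.

n1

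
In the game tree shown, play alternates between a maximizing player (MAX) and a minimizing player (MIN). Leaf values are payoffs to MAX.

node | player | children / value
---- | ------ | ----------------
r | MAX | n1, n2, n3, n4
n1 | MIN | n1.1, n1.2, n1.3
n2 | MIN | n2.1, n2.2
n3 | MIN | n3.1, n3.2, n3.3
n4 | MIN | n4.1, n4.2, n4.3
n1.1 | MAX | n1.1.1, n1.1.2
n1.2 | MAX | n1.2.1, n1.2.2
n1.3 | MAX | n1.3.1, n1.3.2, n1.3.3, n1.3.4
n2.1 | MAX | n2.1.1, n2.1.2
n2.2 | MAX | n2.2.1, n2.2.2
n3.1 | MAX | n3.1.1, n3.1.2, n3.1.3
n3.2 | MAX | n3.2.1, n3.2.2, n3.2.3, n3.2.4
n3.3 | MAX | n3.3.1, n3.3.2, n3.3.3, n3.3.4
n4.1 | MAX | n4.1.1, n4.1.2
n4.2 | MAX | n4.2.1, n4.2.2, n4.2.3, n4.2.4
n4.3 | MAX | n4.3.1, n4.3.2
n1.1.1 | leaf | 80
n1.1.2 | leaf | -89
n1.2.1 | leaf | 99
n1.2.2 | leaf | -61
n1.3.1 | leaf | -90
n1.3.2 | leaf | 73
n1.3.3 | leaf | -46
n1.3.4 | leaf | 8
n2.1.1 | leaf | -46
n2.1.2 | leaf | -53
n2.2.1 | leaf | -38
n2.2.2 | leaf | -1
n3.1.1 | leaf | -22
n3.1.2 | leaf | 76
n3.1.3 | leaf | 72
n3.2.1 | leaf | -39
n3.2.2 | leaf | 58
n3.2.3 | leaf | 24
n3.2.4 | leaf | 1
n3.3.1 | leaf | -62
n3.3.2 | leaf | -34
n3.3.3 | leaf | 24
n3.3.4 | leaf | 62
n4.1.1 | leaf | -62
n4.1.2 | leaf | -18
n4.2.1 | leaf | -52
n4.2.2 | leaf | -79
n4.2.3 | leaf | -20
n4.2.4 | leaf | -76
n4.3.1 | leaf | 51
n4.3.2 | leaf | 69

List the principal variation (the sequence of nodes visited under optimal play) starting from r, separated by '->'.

r -> n1 -> n1.3 -> n1.3.2

n1.1 (MAX): max(80, -89) = 80
n1.2 (MAX): max(99, -61) = 99
n1.3 (MAX): max(-90, 73, -46, 8) = 73
n1 (MIN): min(80, 99, 73) = 73
n2.1 (MAX): max(-46, -53) = -46
n2.2 (MAX): max(-38, -1) = -1
n2 (MIN): min(-46, -1) = -46
n3.1 (MAX): max(-22, 76, 72) = 76
n3.2 (MAX): max(-39, 58, 24, 1) = 58
n3.3 (MAX): max(-62, -34, 24, 62) = 62
n3 (MIN): min(76, 58, 62) = 58
n4.1 (MAX): max(-62, -18) = -18
n4.2 (MAX): max(-52, -79, -20, -76) = -20
n4.3 (MAX): max(51, 69) = 69
n4 (MIN): min(-18, -20, 69) = -20
r (MAX): max(73, -46, 58, -20) = 73
At r, MAX picks n1 (highest: 73).
At n1, MIN picks n1.3 (lowest: 73).
At n1.3, MAX picks n1.3.2 (highest: 73).
Terminal value 73.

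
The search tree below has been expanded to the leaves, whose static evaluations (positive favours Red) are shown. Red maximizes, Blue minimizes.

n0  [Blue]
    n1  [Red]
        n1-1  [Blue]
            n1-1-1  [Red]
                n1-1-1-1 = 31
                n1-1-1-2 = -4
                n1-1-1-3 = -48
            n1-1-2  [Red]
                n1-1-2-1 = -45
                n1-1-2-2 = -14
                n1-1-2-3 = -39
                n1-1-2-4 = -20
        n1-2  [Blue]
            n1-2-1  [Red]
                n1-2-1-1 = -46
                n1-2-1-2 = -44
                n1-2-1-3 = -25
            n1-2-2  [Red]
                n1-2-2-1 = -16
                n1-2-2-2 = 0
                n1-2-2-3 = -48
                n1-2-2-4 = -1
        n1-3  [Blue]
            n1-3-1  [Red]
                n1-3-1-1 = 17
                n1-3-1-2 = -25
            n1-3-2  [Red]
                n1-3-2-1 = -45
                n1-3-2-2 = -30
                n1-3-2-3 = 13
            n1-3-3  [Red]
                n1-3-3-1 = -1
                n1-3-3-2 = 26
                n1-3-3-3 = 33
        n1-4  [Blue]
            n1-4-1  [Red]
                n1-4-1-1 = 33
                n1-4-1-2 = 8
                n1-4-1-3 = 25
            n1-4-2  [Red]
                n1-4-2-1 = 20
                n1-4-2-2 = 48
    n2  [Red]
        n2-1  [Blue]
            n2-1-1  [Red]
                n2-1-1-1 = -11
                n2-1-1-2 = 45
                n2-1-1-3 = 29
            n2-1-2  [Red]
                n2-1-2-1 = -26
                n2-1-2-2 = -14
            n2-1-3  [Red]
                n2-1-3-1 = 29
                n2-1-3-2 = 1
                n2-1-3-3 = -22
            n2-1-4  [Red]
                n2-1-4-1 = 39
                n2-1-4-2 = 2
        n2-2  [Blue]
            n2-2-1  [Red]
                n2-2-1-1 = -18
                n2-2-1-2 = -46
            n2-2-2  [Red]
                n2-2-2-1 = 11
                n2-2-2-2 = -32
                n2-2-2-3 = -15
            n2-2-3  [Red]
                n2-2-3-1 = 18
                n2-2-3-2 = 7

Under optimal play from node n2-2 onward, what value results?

-18

n2-2-1 (Red): max(-18, -46) = -18
n2-2-2 (Red): max(11, -32, -15) = 11
n2-2-3 (Red): max(18, 7) = 18
n2-2 (Blue): min(-18, 11, 18) = -18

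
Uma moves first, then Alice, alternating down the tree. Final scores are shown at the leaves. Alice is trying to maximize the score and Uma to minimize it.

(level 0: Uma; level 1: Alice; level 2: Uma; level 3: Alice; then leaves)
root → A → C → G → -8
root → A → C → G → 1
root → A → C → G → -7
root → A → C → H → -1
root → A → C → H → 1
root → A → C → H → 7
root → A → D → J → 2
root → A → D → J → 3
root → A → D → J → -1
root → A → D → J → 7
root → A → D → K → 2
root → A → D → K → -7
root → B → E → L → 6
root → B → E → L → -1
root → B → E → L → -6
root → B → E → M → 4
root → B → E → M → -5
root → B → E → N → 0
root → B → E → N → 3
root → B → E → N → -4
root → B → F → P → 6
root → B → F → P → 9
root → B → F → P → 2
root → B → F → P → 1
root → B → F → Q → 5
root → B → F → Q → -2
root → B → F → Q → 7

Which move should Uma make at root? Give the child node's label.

A

G (Alice): max(-8, 1, -7) = 1
H (Alice): max(-1, 1, 7) = 7
C (Uma): min(1, 7) = 1
J (Alice): max(2, 3, -1, 7) = 7
K (Alice): max(2, -7) = 2
D (Uma): min(7, 2) = 2
A (Alice): max(1, 2) = 2
L (Alice): max(6, -1, -6) = 6
M (Alice): max(4, -5) = 4
N (Alice): max(0, 3, -4) = 3
E (Uma): min(6, 4, 3) = 3
P (Alice): max(6, 9, 2, 1) = 9
Q (Alice): max(5, -2, 7) = 7
F (Uma): min(9, 7) = 7
B (Alice): max(3, 7) = 7
root (Uma): min(2, 7) = 2
Uma at root wants the lowest of {A=2, B=7}, so chooses A.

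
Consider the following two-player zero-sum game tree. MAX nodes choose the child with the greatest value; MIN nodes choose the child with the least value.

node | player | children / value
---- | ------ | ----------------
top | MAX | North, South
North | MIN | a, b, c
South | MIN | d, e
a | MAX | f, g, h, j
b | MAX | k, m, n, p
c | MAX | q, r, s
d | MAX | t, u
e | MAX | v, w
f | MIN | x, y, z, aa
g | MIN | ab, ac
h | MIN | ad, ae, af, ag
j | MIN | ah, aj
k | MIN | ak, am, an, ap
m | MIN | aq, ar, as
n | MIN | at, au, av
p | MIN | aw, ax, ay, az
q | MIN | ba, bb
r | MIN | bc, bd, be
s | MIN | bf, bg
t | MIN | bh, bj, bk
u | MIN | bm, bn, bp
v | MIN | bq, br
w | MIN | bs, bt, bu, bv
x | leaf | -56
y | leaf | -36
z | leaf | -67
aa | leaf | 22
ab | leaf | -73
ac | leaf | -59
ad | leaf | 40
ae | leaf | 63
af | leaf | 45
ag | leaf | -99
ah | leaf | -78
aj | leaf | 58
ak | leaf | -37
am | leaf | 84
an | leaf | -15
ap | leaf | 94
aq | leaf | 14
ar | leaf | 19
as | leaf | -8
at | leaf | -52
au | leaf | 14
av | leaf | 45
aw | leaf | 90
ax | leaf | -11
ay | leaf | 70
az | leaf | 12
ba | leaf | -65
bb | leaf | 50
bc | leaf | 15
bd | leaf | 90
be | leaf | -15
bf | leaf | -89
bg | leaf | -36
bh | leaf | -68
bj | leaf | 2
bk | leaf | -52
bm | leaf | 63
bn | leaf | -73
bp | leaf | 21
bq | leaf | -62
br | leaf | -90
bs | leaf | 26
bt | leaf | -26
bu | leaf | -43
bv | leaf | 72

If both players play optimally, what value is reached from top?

-67

f (MIN): min(-56, -36, -67, 22) = -67
g (MIN): min(-73, -59) = -73
h (MIN): min(40, 63, 45, -99) = -99
j (MIN): min(-78, 58) = -78
a (MAX): max(-67, -73, -99, -78) = -67
k (MIN): min(-37, 84, -15, 94) = -37
m (MIN): min(14, 19, -8) = -8
n (MIN): min(-52, 14, 45) = -52
p (MIN): min(90, -11, 70, 12) = -11
b (MAX): max(-37, -8, -52, -11) = -8
q (MIN): min(-65, 50) = -65
r (MIN): min(15, 90, -15) = -15
s (MIN): min(-89, -36) = -89
c (MAX): max(-65, -15, -89) = -15
North (MIN): min(-67, -8, -15) = -67
t (MIN): min(-68, 2, -52) = -68
u (MIN): min(63, -73, 21) = -73
d (MAX): max(-68, -73) = -68
v (MIN): min(-62, -90) = -90
w (MIN): min(26, -26, -43, 72) = -43
e (MAX): max(-90, -43) = -43
South (MIN): min(-68, -43) = -68
top (MAX): max(-67, -68) = -67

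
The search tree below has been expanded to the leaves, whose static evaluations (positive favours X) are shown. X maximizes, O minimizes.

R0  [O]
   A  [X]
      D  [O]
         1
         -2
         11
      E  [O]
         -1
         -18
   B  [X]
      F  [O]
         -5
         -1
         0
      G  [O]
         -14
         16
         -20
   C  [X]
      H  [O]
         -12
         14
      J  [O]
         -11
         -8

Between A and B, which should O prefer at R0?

B

D (O): min(1, -2, 11) = -2
E (O): min(-1, -18) = -18
A (X): max(-2, -18) = -2
F (O): min(-5, -1, 0) = -5
G (O): min(-14, 16, -20) = -20
B (X): max(-5, -20) = -5
O prefers the lower value; A=-2, B=-5. B is better since -5 < -2.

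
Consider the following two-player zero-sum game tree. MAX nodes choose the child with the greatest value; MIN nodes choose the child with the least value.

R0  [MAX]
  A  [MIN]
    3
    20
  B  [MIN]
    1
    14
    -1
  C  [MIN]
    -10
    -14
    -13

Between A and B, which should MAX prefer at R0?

A

A (MIN): min(3, 20) = 3
B (MIN): min(1, 14, -1) = -1
MAX prefers the higher value; A=3, B=-1. A is better since 3 > -1.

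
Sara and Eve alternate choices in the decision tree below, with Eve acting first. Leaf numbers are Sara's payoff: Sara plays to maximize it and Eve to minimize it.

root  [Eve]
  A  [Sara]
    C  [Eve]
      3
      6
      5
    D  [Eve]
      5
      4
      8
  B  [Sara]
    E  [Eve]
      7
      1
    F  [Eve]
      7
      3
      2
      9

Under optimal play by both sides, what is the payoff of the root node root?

C (Eve): min(3, 6, 5) = 3
D (Eve): min(5, 4, 8) = 4
A (Sara): max(3, 4) = 4
E (Eve): min(7, 1) = 1
F (Eve): min(7, 3, 2, 9) = 2
B (Sara): max(1, 2) = 2
root (Eve): min(4, 2) = 2

2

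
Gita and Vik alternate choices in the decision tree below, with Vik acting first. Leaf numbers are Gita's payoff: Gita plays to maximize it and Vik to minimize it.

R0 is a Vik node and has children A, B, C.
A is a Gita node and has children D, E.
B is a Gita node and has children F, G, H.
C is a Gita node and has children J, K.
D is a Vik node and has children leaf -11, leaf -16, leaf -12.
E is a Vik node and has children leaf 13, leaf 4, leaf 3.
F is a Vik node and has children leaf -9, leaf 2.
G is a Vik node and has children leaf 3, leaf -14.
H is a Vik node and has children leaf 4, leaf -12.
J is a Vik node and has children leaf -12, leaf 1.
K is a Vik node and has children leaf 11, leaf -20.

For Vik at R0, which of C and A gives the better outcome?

J (Vik): min(-12, 1) = -12
K (Vik): min(11, -20) = -20
C (Gita): max(-12, -20) = -12
D (Vik): min(-11, -16, -12) = -16
E (Vik): min(13, 4, 3) = 3
A (Gita): max(-16, 3) = 3
Vik prefers the lower value; C=-12, A=3. C is better since -12 < 3.

C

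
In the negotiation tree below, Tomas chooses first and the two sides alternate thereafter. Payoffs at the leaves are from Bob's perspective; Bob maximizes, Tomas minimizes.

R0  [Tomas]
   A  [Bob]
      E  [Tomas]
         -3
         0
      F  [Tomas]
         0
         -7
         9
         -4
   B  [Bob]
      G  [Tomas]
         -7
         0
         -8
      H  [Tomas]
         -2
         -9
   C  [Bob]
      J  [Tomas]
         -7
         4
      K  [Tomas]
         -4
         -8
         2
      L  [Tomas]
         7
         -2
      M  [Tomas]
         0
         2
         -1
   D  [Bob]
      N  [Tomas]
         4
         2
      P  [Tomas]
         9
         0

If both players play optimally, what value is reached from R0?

-8

E (Tomas): min(-3, 0) = -3
F (Tomas): min(0, -7, 9, -4) = -7
A (Bob): max(-3, -7) = -3
G (Tomas): min(-7, 0, -8) = -8
H (Tomas): min(-2, -9) = -9
B (Bob): max(-8, -9) = -8
J (Tomas): min(-7, 4) = -7
K (Tomas): min(-4, -8, 2) = -8
L (Tomas): min(7, -2) = -2
M (Tomas): min(0, 2, -1) = -1
C (Bob): max(-7, -8, -2, -1) = -1
N (Tomas): min(4, 2) = 2
P (Tomas): min(9, 0) = 0
D (Bob): max(2, 0) = 2
R0 (Tomas): min(-3, -8, -1, 2) = -8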